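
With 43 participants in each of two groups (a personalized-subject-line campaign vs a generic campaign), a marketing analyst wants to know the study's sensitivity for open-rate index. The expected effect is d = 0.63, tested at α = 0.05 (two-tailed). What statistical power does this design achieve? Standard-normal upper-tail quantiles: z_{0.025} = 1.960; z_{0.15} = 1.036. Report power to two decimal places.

For two equal groups, power = Φ(d·√(n/2) − z_{α/2}).
d·√(n/2) = 0.63 × √(43/2) = 0.63 × 4.637 = 2.921.
z_β = 2.921 − 1.960 = 0.961.
Power = Φ(0.961) = 0.832.

power ≈ 0.83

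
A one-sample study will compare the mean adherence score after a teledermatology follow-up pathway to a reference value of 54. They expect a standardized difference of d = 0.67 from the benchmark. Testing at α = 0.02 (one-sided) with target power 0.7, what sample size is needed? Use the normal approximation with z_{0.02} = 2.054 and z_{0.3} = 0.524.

For a one-sample test: n = ((z_{α} + z_β) / d)².
z_{α} + z_β = 2.054 + 0.524 = 2.578.
n = (2.578 / 0.67)² = 3.848² = 14.81.
Round up.

n = 15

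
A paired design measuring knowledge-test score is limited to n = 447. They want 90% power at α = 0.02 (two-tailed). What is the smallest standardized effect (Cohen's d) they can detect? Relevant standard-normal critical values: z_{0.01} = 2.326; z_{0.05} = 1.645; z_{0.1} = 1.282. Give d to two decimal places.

d_min ≈ 0.17

For a single sample (or paired design) of n = 447: d_min = (z_{α/2} + z_β)/√n.
z-sum = 2.326 + 1.282 = 3.608.
d_min = 3.608 / √447 = 3.608 / 21.142 = 0.171.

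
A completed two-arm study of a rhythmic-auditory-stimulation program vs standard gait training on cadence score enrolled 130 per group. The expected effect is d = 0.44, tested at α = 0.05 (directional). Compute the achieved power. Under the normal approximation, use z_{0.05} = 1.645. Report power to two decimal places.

power ≈ 0.97

For two equal groups, power = Φ(d·√(n/2) − z_{α}).
d·√(n/2) = 0.44 × √(130/2) = 0.44 × 8.062 = 3.547.
z_β = 3.547 − 1.645 = 1.902.
Power = Φ(1.902) = 0.971.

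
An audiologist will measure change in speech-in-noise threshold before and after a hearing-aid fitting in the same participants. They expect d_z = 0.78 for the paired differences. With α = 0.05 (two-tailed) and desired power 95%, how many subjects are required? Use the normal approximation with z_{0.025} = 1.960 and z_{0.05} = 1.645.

n = 22 pairs

For a paired (one-sample on differences) test: n = ((z_{α/2} + z_β) / d)².
z_{α/2} + z_β = 1.960 + 1.645 = 3.605.
n = (3.605 / 0.78)² = 4.622² = 21.36.
Round up.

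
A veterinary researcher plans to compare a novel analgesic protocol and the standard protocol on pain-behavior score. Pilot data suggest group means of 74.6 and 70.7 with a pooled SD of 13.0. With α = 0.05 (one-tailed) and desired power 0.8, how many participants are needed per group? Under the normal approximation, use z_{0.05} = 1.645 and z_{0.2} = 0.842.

n = 138 per group

Cohen's d = |M₁ − M₂| / SD_pooled = |74.6 − 70.7| / 13.0 = 3.9 / 13.0 = 0.300.
For two independent groups with equal n: n = 2·((z_{α} + z_β) / d)².
z_{α} + z_β = 1.645 + 0.842 = 2.487.
n = 2 × (2.487 / 0.300)² = 2 × 8.290² = 2 × 68.72 = 137.4.
Round up to the next whole participant.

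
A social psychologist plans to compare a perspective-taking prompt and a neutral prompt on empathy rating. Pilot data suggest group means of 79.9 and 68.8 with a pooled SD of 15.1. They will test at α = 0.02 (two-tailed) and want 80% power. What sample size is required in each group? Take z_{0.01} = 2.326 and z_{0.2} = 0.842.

Cohen's d = |M₁ − M₂| / SD_pooled = |79.9 − 68.8| / 15.1 = 11.1 / 15.1 = 0.735.
For two independent groups with equal n: n = 2·((z_{α/2} + z_β) / d)².
z_{α/2} + z_β = 2.326 + 0.842 = 3.168.
n = 2 × (3.168 / 0.735)² = 2 × 4.310² = 2 × 18.58 = 37.2.
Round up to the next whole participant.

n = 38 per group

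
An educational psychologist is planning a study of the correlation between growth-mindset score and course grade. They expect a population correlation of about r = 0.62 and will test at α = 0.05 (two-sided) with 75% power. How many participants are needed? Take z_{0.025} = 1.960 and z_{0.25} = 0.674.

Fisher's z: C = ½·ln((1+r)/(1−r)) = ½·ln(4.2632) = 0.7250.
n = ((z_{α/2} + z_β)/C)² + 3.
(1.960 + 0.674) / 0.7250 = 2.634 / 0.7250 = 3.633.
n = 3.633² + 3 = 13.20 + 3 = 16.2.
Round up.

n = 17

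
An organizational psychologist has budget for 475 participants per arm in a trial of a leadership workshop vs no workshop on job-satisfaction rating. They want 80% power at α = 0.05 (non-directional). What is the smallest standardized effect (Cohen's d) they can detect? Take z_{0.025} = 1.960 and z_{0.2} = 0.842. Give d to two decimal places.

For two independent groups of n = 475 each: d_min = (z_{α/2} + z_β)·√(2/n).
z-sum = 1.960 + 0.842 = 2.802.
d_min = 2.802 × √(2/475) = 2.802 × 0.0649 = 0.182.

d_min ≈ 0.18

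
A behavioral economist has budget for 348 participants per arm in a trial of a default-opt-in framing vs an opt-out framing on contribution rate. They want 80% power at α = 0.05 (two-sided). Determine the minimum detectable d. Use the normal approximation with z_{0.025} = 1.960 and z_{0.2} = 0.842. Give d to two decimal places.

For two independent groups of n = 348 each: d_min = (z_{α/2} + z_β)·√(2/n).
z-sum = 1.960 + 0.842 = 2.802.
d_min = 2.802 × √(2/348) = 2.802 × 0.0758 = 0.212.

d_min ≈ 0.21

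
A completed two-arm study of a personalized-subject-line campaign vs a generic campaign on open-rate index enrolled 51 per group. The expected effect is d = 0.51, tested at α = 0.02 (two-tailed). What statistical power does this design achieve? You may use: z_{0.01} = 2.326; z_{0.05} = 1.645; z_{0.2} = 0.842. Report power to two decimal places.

power ≈ 0.60

For two equal groups, power = Φ(d·√(n/2) − z_{α/2}).
d·√(n/2) = 0.51 × √(51/2) = 0.51 × 5.050 = 2.575.
z_β = 2.575 − 2.326 = 0.249.
Power = Φ(0.249) = 0.598.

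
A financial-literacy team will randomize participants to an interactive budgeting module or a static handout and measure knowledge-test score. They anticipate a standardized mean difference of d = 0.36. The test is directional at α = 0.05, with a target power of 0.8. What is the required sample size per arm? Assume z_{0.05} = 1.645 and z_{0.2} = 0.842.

n = 96 per group

For two independent groups with equal n: n = 2·((z_{α} + z_β) / d)².
z_{α} + z_β = 1.645 + 0.842 = 2.487.
n = 2 × (2.487 / 0.36)² = 2 × 6.908² = 2 × 47.73 = 95.5.
Round up to the next whole participant.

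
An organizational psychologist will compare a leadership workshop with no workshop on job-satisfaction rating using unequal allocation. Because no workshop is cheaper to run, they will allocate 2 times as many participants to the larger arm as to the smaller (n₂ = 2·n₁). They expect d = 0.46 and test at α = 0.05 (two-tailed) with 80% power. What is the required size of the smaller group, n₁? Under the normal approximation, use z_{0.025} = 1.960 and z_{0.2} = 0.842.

n₁ = 56

With allocation ratio k = n₂/n₁ = 2, Var(x̄₁−x̄₂) = σ²(1/n₁ + 1/(k·n₁)) = σ²·(k+1)/(k·n₁).
So n₁ = (1 + 1/k)·((z_{α/2} + z_β)/d)² = 1.500 × (2.802/0.46)².
n₁ = 1.500 × 37.10 = 55.7.
Round up: n₁ = 56, giving n₂ = 2 × 56 = 112.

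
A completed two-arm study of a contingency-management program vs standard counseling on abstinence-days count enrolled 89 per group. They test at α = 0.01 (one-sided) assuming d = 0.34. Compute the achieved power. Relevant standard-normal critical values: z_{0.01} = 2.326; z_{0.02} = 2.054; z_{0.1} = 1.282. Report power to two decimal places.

power ≈ 0.48

For two equal groups, power = Φ(d·√(n/2) − z_{α}).
d·√(n/2) = 0.34 × √(89/2) = 0.34 × 6.671 = 2.268.
z_β = 2.268 − 2.326 = -0.058.
Power = Φ(-0.058) = 0.477.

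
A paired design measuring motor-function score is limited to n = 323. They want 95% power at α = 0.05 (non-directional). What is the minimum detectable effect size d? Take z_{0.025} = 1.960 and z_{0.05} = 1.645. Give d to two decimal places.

For a single sample (or paired design) of n = 323: d_min = (z_{α/2} + z_β)/√n.
z-sum = 1.960 + 1.645 = 3.605.
d_min = 3.605 / √323 = 3.605 / 17.972 = 0.201.

d_min ≈ 0.20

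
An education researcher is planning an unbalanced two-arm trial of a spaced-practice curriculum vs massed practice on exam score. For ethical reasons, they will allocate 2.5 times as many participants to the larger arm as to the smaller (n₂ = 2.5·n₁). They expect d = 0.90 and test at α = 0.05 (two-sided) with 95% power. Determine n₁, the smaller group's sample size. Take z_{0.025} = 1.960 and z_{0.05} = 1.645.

n₁ = 23

With allocation ratio k = n₂/n₁ = 2.5, Var(x̄₁−x̄₂) = σ²(1/n₁ + 1/(k·n₁)) = σ²·(k+1)/(k·n₁).
So n₁ = (1 + 1/k)·((z_{α/2} + z_β)/d)² = 1.400 × (3.605/0.90)².
n₁ = 1.400 × 16.04 = 22.5.
Round up: n₁ = 23, giving n₂ = ⌈2.5 × 23⌉ = ⌈57.5⌉ = 58.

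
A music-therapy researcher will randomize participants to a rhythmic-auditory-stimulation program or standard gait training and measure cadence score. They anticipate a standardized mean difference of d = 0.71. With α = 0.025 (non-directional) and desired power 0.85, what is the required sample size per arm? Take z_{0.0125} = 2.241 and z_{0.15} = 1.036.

n = 43 per group

For two independent groups with equal n: n = 2·((z_{α/2} + z_β) / d)².
z_{α/2} + z_β = 2.241 + 1.036 = 3.277.
n = 2 × (3.277 / 0.71)² = 2 × 4.615² = 2 × 21.30 = 42.6.
Round up to the next whole participant.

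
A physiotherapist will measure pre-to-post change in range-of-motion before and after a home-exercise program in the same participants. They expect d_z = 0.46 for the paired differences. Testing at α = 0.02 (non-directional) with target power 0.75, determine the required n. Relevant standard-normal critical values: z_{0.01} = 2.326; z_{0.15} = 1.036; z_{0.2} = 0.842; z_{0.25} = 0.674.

n = 43 pairs

For a paired (one-sample on differences) test: n = ((z_{α/2} + z_β) / d)².
z_{α/2} + z_β = 2.326 + 0.674 = 3.000.
n = (3.000 / 0.46)² = 6.522² = 42.53.
Round up.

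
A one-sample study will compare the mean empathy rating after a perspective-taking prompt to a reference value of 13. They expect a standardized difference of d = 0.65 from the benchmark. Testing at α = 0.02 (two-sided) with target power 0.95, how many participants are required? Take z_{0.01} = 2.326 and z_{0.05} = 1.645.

For a one-sample test: n = ((z_{α/2} + z_β) / d)².
z_{α/2} + z_β = 2.326 + 1.645 = 3.971.
n = (3.971 / 0.65)² = 6.109² = 37.32.
Round up.

n = 38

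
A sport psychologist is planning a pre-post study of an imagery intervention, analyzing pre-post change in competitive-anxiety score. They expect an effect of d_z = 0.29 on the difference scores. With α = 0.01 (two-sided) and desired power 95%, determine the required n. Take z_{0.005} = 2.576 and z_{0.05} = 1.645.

n = 212 pairs

For a paired (one-sample on differences) test: n = ((z_{α/2} + z_β) / d)².
z_{α/2} + z_β = 2.576 + 1.645 = 4.221.
n = (4.221 / 0.29)² = 14.555² = 211.85.
Round up.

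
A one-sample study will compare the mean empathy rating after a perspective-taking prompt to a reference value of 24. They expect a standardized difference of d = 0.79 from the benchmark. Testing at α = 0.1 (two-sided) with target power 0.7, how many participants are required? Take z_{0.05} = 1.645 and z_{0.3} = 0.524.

For a one-sample test: n = ((z_{α/2} + z_β) / d)².
z_{α/2} + z_β = 1.645 + 0.524 = 2.169.
n = (2.169 / 0.79)² = 2.746² = 7.54.
Round up.

n = 8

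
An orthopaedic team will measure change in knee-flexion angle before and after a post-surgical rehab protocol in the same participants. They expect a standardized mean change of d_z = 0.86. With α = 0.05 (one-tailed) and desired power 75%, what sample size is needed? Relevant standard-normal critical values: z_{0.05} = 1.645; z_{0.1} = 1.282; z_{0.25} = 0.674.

For a paired (one-sample on differences) test: n = ((z_{α} + z_β) / d)².
z_{α} + z_β = 1.645 + 0.674 = 2.319.
n = (2.319 / 0.86)² = 2.697² = 7.27.
Round up.

n = 8 pairs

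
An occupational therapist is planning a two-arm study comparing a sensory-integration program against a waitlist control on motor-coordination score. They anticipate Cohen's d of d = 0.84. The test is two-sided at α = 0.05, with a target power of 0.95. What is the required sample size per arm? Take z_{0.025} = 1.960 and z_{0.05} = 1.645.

For two independent groups with equal n: n = 2·((z_{α/2} + z_β) / d)².
z_{α/2} + z_β = 1.960 + 1.645 = 3.605.
n = 2 × (3.605 / 0.84)² = 2 × 4.292² = 2 × 18.42 = 36.8.
Round up to the next whole participant.

n = 37 per group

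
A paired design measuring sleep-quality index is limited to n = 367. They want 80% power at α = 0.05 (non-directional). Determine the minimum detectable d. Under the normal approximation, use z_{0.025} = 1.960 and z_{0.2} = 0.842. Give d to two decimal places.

For a single sample (or paired design) of n = 367: d_min = (z_{α/2} + z_β)/√n.
z-sum = 1.960 + 0.842 = 2.802.
d_min = 2.802 / √367 = 2.802 / 19.157 = 0.146.

d_min ≈ 0.15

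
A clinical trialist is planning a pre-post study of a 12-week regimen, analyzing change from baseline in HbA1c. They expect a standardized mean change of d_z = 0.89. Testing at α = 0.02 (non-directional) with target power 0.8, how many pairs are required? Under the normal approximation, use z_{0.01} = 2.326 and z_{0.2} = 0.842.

For a paired (one-sample on differences) test: n = ((z_{α/2} + z_β) / d)².
z_{α/2} + z_β = 2.326 + 0.842 = 3.168.
n = (3.168 / 0.89)² = 3.560² = 12.67.
Round up.

n = 13 pairs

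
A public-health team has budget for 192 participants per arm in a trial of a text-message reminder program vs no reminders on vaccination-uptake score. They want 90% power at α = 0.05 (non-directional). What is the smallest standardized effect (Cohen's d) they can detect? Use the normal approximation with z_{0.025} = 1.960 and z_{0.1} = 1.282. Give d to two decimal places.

For two independent groups of n = 192 each: d_min = (z_{α/2} + z_β)·√(2/n).
z-sum = 1.960 + 1.282 = 3.242.
d_min = 3.242 × √(2/192) = 3.242 × 0.1021 = 0.331.

d_min ≈ 0.33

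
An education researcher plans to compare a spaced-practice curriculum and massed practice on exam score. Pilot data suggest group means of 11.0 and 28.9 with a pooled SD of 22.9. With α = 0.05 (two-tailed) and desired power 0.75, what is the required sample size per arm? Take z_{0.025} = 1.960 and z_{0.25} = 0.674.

Cohen's d = |M₁ − M₂| / SD_pooled = |11.0 − 28.9| / 22.9 = 17.9 / 22.9 = 0.782.
For two independent groups with equal n: n = 2·((z_{α/2} + z_β) / d)².
z_{α/2} + z_β = 1.960 + 0.674 = 2.634.
n = 2 × (2.634 / 0.782)² = 2 × 3.368² = 2 × 11.35 = 22.7.
Round up to the next whole participant.

n = 23 per group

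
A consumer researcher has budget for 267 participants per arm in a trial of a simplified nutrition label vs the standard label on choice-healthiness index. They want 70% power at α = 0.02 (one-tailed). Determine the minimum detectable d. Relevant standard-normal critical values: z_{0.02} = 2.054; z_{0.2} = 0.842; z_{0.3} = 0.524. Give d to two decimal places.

For two independent groups of n = 267 each: d_min = (z_{α} + z_β)·√(2/n).
z-sum = 2.054 + 0.524 = 2.578.
d_min = 2.578 × √(2/267) = 2.578 × 0.0865 = 0.223.

d_min ≈ 0.22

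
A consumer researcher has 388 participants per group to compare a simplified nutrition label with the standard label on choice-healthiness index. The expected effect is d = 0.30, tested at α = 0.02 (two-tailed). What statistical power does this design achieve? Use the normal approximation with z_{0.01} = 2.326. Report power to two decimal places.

power ≈ 0.97

For two equal groups, power = Φ(d·√(n/2) − z_{α/2}).
d·√(n/2) = 0.30 × √(388/2) = 0.30 × 13.928 = 4.179.
z_β = 4.179 − 2.326 = 1.853.
Power = Φ(1.853) = 0.968.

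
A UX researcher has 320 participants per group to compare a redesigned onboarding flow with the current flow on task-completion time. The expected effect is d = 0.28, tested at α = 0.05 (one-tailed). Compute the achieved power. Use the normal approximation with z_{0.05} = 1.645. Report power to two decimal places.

For two equal groups, power = Φ(d·√(n/2) − z_{α}).
d·√(n/2) = 0.28 × √(320/2) = 0.28 × 12.649 = 3.542.
z_β = 3.542 − 1.645 = 1.897.
Power = Φ(1.897) = 0.971.

power ≈ 0.97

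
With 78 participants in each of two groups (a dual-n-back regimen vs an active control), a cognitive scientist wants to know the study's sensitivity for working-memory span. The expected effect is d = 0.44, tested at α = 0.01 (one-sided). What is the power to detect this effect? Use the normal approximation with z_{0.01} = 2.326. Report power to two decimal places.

For two equal groups, power = Φ(d·√(n/2) − z_{α}).
d·√(n/2) = 0.44 × √(78/2) = 0.44 × 6.245 = 2.748.
z_β = 2.748 − 2.326 = 0.422.
Power = Φ(0.422) = 0.663.

power ≈ 0.66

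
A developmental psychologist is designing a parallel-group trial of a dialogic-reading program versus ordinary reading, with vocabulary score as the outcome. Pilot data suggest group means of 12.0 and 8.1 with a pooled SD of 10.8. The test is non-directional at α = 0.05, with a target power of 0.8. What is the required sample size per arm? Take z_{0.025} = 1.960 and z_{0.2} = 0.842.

n = 121 per group

Cohen's d = |M₁ − M₂| / SD_pooled = |12.0 − 8.1| / 10.8 = 3.9 / 10.8 = 0.361.
For two independent groups with equal n: n = 2·((z_{α/2} + z_β) / d)².
z_{α/2} + z_β = 1.960 + 0.842 = 2.802.
n = 2 × (2.802 / 0.361)² = 2 × 7.762² = 2 × 60.25 = 120.5.
Round up to the next whole participant.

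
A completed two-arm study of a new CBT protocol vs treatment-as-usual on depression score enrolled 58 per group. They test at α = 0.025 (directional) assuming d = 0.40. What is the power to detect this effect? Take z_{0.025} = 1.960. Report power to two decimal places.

For two equal groups, power = Φ(d·√(n/2) − z_{α}).
d·√(n/2) = 0.40 × √(58/2) = 0.40 × 5.385 = 2.154.
z_β = 2.154 − 1.960 = 0.194.
Power = Φ(0.194) = 0.577.

power ≈ 0.58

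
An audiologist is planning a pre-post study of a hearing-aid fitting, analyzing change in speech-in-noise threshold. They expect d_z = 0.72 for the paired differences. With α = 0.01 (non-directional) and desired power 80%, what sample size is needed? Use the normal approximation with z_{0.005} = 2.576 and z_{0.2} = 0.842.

n = 23 pairs

For a paired (one-sample on differences) test: n = ((z_{α/2} + z_β) / d)².
z_{α/2} + z_β = 2.576 + 0.842 = 3.418.
n = (3.418 / 0.72)² = 4.747² = 22.54.
Round up.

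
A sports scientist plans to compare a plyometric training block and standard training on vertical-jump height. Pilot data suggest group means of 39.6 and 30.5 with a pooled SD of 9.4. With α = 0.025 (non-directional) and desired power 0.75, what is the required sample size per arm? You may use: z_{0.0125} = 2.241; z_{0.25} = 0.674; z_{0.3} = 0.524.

Cohen's d = |M₁ − M₂| / SD_pooled = |39.6 − 30.5| / 9.4 = 9.1 / 9.4 = 0.968.
For two independent groups with equal n: n = 2·((z_{α/2} + z_β) / d)².
z_{α/2} + z_β = 2.241 + 0.674 = 2.915.
n = 2 × (2.915 / 0.968)² = 2 × 3.011² = 2 × 9.07 = 18.1.
Round up to the next whole participant.

n = 19 per group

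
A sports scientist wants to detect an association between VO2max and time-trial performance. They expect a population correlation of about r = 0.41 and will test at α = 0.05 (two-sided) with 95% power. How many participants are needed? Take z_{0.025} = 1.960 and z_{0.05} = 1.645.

n = 72

Fisher's z: C = ½·ln((1+r)/(1−r)) = ½·ln(2.3898) = 0.4356.
n = ((z_{α/2} + z_β)/C)² + 3.
(1.960 + 1.645) / 0.4356 = 3.605 / 0.4356 = 8.276.
n = 8.276² + 3 = 68.49 + 3 = 71.5.
Round up.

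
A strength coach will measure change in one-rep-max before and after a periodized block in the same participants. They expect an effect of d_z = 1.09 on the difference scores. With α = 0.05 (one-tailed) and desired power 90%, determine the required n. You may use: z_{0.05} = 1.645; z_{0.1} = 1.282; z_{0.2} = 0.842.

For a paired (one-sample on differences) test: n = ((z_{α} + z_β) / d)².
z_{α} + z_β = 1.645 + 1.282 = 2.927.
n = (2.927 / 1.09)² = 2.685² = 7.21.
Round up.

n = 8 pairs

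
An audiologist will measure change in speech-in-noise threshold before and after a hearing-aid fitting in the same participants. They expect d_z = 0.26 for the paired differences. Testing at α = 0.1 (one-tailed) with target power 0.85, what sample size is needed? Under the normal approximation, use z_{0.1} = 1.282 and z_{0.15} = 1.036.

n = 80 pairs

For a paired (one-sample on differences) test: n = ((z_{α} + z_β) / d)².
z_{α} + z_β = 1.282 + 1.036 = 2.318.
n = (2.318 / 0.26)² = 8.915² = 79.48.
Round up.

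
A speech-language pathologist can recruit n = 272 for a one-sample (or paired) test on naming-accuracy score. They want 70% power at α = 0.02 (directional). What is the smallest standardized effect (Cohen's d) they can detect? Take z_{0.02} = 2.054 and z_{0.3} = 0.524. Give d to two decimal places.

d_min ≈ 0.16

For a single sample (or paired design) of n = 272: d_min = (z_{α} + z_β)/√n.
z-sum = 2.054 + 0.524 = 2.578.
d_min = 2.578 / √272 = 2.578 / 16.492 = 0.156.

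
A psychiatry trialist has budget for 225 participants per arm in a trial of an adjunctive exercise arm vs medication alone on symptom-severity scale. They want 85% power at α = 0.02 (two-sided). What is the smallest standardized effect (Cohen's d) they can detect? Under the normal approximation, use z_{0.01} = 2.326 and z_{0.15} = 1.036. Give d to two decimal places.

For two independent groups of n = 225 each: d_min = (z_{α/2} + z_β)·√(2/n).
z-sum = 2.326 + 1.036 = 3.362.
d_min = 3.362 × √(2/225) = 3.362 × 0.0943 = 0.317.

d_min ≈ 0.32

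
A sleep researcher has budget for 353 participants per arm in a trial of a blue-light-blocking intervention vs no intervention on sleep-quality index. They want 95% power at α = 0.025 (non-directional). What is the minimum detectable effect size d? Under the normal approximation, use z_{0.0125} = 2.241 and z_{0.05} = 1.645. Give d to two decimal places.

For two independent groups of n = 353 each: d_min = (z_{α/2} + z_β)·√(2/n).
z-sum = 2.241 + 1.645 = 3.886.
d_min = 3.886 × √(2/353) = 3.886 × 0.0753 = 0.293.

d_min ≈ 0.29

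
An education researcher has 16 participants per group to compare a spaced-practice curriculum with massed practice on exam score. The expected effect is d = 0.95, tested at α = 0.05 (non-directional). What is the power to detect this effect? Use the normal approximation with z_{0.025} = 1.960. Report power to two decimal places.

power ≈ 0.77

For two equal groups, power = Φ(d·√(n/2) − z_{α/2}).
d·√(n/2) = 0.95 × √(16/2) = 0.95 × 2.828 = 2.687.
z_β = 2.687 − 1.960 = 0.727.
Power = Φ(0.727) = 0.766.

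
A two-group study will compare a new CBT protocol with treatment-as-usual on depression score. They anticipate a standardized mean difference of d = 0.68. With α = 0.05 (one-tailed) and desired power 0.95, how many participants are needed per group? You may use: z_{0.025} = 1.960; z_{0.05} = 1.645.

n = 47 per group

For two independent groups with equal n: n = 2·((z_{α} + z_β) / d)².
z_{α} + z_β = 1.645 + 1.645 = 3.290.
n = 2 × (3.290 / 0.68)² = 2 × 4.838² = 2 × 23.41 = 46.8.
Round up to the next whole participant.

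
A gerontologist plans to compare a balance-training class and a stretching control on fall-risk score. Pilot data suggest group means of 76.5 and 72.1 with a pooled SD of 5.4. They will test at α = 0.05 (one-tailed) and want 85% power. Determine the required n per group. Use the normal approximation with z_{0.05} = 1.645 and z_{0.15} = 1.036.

Cohen's d = |M₁ − M₂| / SD_pooled = |76.5 − 72.1| / 5.4 = 4.4 / 5.4 = 0.815.
For two independent groups with equal n: n = 2·((z_{α} + z_β) / d)².
z_{α} + z_β = 1.645 + 1.036 = 2.681.
n = 2 × (2.681 / 0.815)² = 2 × 3.290² = 2 × 10.82 = 21.6.
Round up to the next whole participant.

n = 22 per group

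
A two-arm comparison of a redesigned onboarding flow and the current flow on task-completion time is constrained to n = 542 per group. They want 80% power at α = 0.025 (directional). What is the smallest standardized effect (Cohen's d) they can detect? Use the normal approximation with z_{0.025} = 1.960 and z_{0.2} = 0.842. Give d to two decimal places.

For two independent groups of n = 542 each: d_min = (z_{α} + z_β)·√(2/n).
z-sum = 1.960 + 0.842 = 2.802.
d_min = 2.802 × √(2/542) = 2.802 × 0.0607 = 0.170.

d_min ≈ 0.17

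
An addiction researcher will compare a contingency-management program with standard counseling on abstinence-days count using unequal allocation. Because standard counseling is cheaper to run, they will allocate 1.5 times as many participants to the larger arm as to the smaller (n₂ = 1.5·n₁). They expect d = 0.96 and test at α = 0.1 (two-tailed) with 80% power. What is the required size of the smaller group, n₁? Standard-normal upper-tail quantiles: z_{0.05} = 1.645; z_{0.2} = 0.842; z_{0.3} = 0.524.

n₁ = 12

With allocation ratio k = n₂/n₁ = 1.5, Var(x̄₁−x̄₂) = σ²(1/n₁ + 1/(k·n₁)) = σ²·(k+1)/(k·n₁).
So n₁ = (1 + 1/k)·((z_{α/2} + z_β)/d)² = 1.667 × (2.487/0.96)².
n₁ = 1.667 × 6.71 = 11.2.
Round up: n₁ = 12, giving n₂ = 1.5 × 12 = 18.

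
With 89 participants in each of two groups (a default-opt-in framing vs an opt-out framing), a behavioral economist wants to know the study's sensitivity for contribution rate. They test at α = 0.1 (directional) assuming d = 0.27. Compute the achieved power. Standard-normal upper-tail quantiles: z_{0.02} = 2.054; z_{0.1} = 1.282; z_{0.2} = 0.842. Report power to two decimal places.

For two equal groups, power = Φ(d·√(n/2) − z_{α}).
d·√(n/2) = 0.27 × √(89/2) = 0.27 × 6.671 = 1.801.
z_β = 1.801 − 1.282 = 0.519.
Power = Φ(0.519) = 0.698.

power ≈ 0.70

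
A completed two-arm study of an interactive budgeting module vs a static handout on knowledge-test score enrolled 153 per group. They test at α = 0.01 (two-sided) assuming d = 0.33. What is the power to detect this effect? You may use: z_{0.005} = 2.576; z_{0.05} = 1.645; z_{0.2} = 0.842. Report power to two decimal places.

For two equal groups, power = Φ(d·√(n/2) − z_{α/2}).
d·√(n/2) = 0.33 × √(153/2) = 0.33 × 8.746 = 2.886.
z_β = 2.886 − 2.576 = 0.310.
Power = Φ(0.310) = 0.622.

power ≈ 0.62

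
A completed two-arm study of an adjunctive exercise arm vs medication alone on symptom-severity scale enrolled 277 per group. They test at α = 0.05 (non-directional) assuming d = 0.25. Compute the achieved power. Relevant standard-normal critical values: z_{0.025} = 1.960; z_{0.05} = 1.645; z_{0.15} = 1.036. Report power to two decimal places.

power ≈ 0.84

For two equal groups, power = Φ(d·√(n/2) − z_{α/2}).
d·√(n/2) = 0.25 × √(277/2) = 0.25 × 11.769 = 2.942.
z_β = 2.942 − 1.960 = 0.982.
Power = Φ(0.982) = 0.837.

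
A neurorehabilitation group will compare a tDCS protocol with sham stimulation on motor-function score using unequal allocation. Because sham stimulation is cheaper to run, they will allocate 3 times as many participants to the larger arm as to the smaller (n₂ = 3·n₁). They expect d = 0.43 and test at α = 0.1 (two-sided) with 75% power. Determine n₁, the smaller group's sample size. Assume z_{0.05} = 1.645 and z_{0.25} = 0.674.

With allocation ratio k = n₂/n₁ = 3, Var(x̄₁−x̄₂) = σ²(1/n₁ + 1/(k·n₁)) = σ²·(k+1)/(k·n₁).
So n₁ = (1 + 1/k)·((z_{α/2} + z_β)/d)² = 1.333 × (2.319/0.43)².
n₁ = 1.333 × 29.08 = 38.8.
Round up: n₁ = 39, giving n₂ = 3 × 39 = 117.

n₁ = 39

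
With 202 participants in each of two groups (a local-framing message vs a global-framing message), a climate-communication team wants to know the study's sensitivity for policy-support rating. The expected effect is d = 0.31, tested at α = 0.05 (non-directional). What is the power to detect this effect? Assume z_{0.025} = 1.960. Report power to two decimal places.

For two equal groups, power = Φ(d·√(n/2) − z_{α/2}).
d·√(n/2) = 0.31 × √(202/2) = 0.31 × 10.050 = 3.115.
z_β = 3.115 − 1.960 = 1.155.
Power = Φ(1.155) = 0.876.

power ≈ 0.88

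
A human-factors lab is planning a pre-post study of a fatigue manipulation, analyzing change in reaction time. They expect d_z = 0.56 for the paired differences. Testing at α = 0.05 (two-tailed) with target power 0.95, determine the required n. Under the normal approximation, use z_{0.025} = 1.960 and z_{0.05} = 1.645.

n = 42 pairs

For a paired (one-sample on differences) test: n = ((z_{α/2} + z_β) / d)².
z_{α/2} + z_β = 1.960 + 1.645 = 3.605.
n = (3.605 / 0.56)² = 6.437² = 41.44.
Round up.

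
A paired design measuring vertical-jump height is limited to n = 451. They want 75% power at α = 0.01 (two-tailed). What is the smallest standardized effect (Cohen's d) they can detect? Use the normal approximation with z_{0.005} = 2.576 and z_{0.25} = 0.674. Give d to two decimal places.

d_min ≈ 0.15

For a single sample (or paired design) of n = 451: d_min = (z_{α/2} + z_β)/√n.
z-sum = 2.576 + 0.674 = 3.250.
d_min = 3.250 / √451 = 3.250 / 21.237 = 0.153.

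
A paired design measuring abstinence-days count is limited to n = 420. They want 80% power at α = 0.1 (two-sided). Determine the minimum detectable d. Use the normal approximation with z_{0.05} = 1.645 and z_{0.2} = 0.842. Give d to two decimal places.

For a single sample (or paired design) of n = 420: d_min = (z_{α/2} + z_β)/√n.
z-sum = 1.645 + 0.842 = 2.487.
d_min = 2.487 / √420 = 2.487 / 20.494 = 0.121.

d_min ≈ 0.12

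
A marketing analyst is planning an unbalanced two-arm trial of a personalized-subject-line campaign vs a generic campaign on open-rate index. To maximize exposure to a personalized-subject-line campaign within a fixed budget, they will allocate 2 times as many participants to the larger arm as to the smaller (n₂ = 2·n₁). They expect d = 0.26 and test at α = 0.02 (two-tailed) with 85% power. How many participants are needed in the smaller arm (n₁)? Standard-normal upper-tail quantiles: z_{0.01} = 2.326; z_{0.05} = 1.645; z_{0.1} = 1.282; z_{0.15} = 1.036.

With allocation ratio k = n₂/n₁ = 2, Var(x̄₁−x̄₂) = σ²(1/n₁ + 1/(k·n₁)) = σ²·(k+1)/(k·n₁).
So n₁ = (1 + 1/k)·((z_{α/2} + z_β)/d)² = 1.500 × (3.362/0.26)².
n₁ = 1.500 × 167.20 = 250.8.
Round up: n₁ = 251, giving n₂ = 2 × 251 = 502.

n₁ = 251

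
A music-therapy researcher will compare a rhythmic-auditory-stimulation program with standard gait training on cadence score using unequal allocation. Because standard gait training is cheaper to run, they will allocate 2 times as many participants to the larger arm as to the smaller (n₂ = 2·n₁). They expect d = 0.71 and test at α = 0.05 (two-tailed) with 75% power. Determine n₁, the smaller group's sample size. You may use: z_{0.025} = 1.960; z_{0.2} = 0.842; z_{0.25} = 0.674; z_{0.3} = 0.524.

With allocation ratio k = n₂/n₁ = 2, Var(x̄₁−x̄₂) = σ²(1/n₁ + 1/(k·n₁)) = σ²·(k+1)/(k·n₁).
So n₁ = (1 + 1/k)·((z_{α/2} + z_β)/d)² = 1.500 × (2.634/0.71)².
n₁ = 1.500 × 13.76 = 20.6.
Round up: n₁ = 21, giving n₂ = 2 × 21 = 42.

n₁ = 21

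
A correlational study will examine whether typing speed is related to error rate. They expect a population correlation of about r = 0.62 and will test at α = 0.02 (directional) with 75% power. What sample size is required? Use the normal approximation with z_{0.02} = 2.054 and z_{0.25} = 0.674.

n = 18

Fisher's z: C = ½·ln((1+r)/(1−r)) = ½·ln(4.2632) = 0.7250.
n = ((z_{α} + z_β)/C)² + 3.
(2.054 + 0.674) / 0.7250 = 2.728 / 0.7250 = 3.763.
n = 3.763² + 3 = 14.16 + 3 = 17.2.
Round up.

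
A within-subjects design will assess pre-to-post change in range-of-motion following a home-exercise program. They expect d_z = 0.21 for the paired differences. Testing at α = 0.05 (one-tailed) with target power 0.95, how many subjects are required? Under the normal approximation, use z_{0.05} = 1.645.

n = 246 pairs

For a paired (one-sample on differences) test: n = ((z_{α} + z_β) / d)².
z_{α} + z_β = 1.645 + 1.645 = 3.290.
n = (3.290 / 0.21)² = 15.667² = 245.44.
Round up.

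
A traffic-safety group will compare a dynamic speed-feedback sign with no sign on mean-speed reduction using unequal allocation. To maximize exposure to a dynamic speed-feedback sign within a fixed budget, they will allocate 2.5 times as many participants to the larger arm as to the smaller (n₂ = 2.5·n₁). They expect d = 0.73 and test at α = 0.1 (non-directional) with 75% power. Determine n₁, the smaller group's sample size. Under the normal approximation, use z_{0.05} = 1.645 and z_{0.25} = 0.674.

n₁ = 15

With allocation ratio k = n₂/n₁ = 2.5, Var(x̄₁−x̄₂) = σ²(1/n₁ + 1/(k·n₁)) = σ²·(k+1)/(k·n₁).
So n₁ = (1 + 1/k)·((z_{α/2} + z_β)/d)² = 1.400 × (2.319/0.73)².
n₁ = 1.400 × 10.09 = 14.1.
Round up: n₁ = 15, giving n₂ = ⌈2.5 × 15⌉ = ⌈37.5⌉ = 38.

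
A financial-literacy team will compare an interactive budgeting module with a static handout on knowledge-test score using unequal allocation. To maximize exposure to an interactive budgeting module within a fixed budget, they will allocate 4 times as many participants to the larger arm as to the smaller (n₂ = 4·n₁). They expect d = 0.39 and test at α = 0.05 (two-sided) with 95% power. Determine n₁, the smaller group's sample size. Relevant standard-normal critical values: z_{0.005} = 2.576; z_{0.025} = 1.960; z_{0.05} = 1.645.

With allocation ratio k = n₂/n₁ = 4, Var(x̄₁−x̄₂) = σ²(1/n₁ + 1/(k·n₁)) = σ²·(k+1)/(k·n₁).
So n₁ = (1 + 1/k)·((z_{α/2} + z_β)/d)² = 1.250 × (3.605/0.39)².
n₁ = 1.250 × 85.44 = 106.8.
Round up: n₁ = 107, giving n₂ = 4 × 107 = 428.

n₁ = 107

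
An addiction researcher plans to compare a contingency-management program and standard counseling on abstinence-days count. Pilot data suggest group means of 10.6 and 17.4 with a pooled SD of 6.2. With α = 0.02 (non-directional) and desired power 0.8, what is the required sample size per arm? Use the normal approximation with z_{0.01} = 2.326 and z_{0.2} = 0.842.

n = 17 per group

Cohen's d = |M₁ − M₂| / SD_pooled = |10.6 − 17.4| / 6.2 = 6.8 / 6.2 = 1.097.
For two independent groups with equal n: n = 2·((z_{α/2} + z_β) / d)².
z_{α/2} + z_β = 2.326 + 0.842 = 3.168.
n = 2 × (3.168 / 1.097)² = 2 × 2.888² = 2 × 8.34 = 16.7.
Round up to the next whole participant.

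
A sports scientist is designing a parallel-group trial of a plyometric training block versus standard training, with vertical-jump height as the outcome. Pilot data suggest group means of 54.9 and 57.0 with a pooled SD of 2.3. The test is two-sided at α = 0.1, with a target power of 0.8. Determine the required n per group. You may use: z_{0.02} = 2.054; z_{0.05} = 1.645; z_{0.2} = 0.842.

Cohen's d = |M₁ − M₂| / SD_pooled = |54.9 − 57.0| / 2.3 = 2.1 / 2.3 = 0.913.
For two independent groups with equal n: n = 2·((z_{α/2} + z_β) / d)².
z_{α/2} + z_β = 1.645 + 0.842 = 2.487.
n = 2 × (2.487 / 0.913)² = 2 × 2.724² = 2 × 7.42 = 14.8.
Round up to the next whole participant.

n = 15 per group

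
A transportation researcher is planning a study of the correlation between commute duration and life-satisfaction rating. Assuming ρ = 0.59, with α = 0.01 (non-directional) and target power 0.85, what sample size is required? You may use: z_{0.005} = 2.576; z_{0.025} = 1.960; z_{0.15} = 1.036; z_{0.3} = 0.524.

n = 32

Fisher's z: C = ½·ln((1+r)/(1−r)) = ½·ln(3.8780) = 0.6777.
n = ((z_{α/2} + z_β)/C)² + 3.
(2.576 + 1.036) / 0.6777 = 3.612 / 0.6777 = 5.330.
n = 5.330² + 3 = 28.41 + 3 = 31.4.
Round up.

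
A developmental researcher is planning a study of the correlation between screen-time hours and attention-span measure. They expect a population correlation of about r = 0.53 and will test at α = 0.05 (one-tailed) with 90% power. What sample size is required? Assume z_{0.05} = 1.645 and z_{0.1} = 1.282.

Fisher's z: C = ½·ln((1+r)/(1−r)) = ½·ln(3.2553) = 0.5901.
n = ((z_{α} + z_β)/C)² + 3.
(1.645 + 1.282) / 0.5901 = 2.927 / 0.5901 = 4.960.
n = 4.960² + 3 = 24.60 + 3 = 27.6.
Round up.

n = 28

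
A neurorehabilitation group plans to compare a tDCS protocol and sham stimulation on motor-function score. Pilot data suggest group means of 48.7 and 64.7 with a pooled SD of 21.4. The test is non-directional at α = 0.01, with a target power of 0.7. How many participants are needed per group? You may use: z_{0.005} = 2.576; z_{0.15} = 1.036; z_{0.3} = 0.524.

Cohen's d = |M₁ − M₂| / SD_pooled = |48.7 − 64.7| / 21.4 = 16.0 / 21.4 = 0.748.
For two independent groups with equal n: n = 2·((z_{α/2} + z_β) / d)².
z_{α/2} + z_β = 2.576 + 0.524 = 3.100.
n = 2 × (3.100 / 0.748)² = 2 × 4.144² = 2 × 17.18 = 34.4.
Round up to the next whole participant.

n = 35 per group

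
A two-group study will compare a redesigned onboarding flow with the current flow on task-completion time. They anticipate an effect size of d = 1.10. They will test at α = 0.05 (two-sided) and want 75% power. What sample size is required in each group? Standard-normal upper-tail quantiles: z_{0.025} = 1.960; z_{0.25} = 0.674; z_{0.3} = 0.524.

n = 12 per group

For two independent groups with equal n: n = 2·((z_{α/2} + z_β) / d)².
z_{α/2} + z_β = 1.960 + 0.674 = 2.634.
n = 2 × (2.634 / 1.10)² = 2 × 2.395² = 2 × 5.73 = 11.5.
Round up to the next whole participant.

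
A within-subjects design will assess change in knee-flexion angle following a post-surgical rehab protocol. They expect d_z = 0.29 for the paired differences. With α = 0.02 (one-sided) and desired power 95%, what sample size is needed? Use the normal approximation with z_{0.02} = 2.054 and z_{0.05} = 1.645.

For a paired (one-sample on differences) test: n = ((z_{α} + z_β) / d)².
z_{α} + z_β = 2.054 + 1.645 = 3.699.
n = (3.699 / 0.29)² = 12.755² = 162.69.
Round up.

n = 163 pairs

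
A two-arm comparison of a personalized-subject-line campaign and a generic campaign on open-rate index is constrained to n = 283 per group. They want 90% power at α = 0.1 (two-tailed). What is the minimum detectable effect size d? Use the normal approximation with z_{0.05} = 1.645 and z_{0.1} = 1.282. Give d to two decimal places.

d_min ≈ 0.25

For two independent groups of n = 283 each: d_min = (z_{α/2} + z_β)·√(2/n).
z-sum = 1.645 + 1.282 = 2.927.
d_min = 2.927 × √(2/283) = 2.927 × 0.0841 = 0.246.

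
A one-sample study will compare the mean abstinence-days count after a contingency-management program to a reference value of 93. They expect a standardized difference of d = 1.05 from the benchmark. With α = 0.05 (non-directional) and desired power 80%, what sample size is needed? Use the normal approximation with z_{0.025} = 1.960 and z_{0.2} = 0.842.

For a one-sample test: n = ((z_{α/2} + z_β) / d)².
z_{α/2} + z_β = 1.960 + 0.842 = 2.802.
n = (2.802 / 1.05)² = 2.669² = 7.12.
Round up.

n = 8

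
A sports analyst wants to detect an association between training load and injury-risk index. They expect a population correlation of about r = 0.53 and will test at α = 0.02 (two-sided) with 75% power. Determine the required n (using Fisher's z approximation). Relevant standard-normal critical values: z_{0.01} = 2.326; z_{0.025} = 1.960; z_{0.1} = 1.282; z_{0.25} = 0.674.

n = 29

Fisher's z: C = ½·ln((1+r)/(1−r)) = ½·ln(3.2553) = 0.5901.
n = ((z_{α/2} + z_β)/C)² + 3.
(2.326 + 0.674) / 0.5901 = 3.000 / 0.5901 = 5.084.
n = 5.084² + 3 = 25.85 + 3 = 28.8.
Round up.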